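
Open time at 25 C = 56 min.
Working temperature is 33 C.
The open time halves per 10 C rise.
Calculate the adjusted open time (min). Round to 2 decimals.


factor = 2^((33 - 25) / 10) = 1.7411
ot = 56 / 1.7411 = 32.16 min

32.16


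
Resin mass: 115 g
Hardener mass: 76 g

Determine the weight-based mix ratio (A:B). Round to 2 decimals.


Ratio = 115 / 76 = 1.51

1.51


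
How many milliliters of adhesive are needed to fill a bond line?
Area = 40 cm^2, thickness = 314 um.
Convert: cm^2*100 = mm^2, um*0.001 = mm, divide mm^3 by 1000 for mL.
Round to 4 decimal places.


= (40 * 100) * (314 * 0.001) / 1000
= 1.2560 mL

1.2560


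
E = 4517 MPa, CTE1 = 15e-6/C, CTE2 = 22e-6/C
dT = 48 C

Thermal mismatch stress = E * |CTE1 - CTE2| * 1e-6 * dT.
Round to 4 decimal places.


= 4517 * 7e-6 * 48
= 1.5177 MPa

1.5177


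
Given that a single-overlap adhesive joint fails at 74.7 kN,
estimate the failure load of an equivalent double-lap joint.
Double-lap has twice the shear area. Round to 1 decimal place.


Double-lap factor = 2
Expected load = 74.7 * 2 = 149.4 kN

149.4


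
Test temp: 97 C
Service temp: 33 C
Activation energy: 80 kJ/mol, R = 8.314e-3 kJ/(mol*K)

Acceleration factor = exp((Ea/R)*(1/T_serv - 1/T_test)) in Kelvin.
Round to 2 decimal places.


AF = exp((80/0.008314)*(1/306.15 - 1/370.15))
= 229.14

229.14


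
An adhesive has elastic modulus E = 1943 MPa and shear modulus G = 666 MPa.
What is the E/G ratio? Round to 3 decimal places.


E/G = 1943 / 666 = 2.917

2.917


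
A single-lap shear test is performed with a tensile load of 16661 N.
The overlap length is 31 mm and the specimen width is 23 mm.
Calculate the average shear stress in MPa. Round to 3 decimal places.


Shear stress = F / (overlap * width)
= 16661 / (31 * 23)
= 16661 / 713
= 23.367 MPa

23.367


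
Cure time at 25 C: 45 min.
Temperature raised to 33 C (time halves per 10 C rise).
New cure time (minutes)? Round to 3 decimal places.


Acceleration factor = 2^(8/10) = 1.7411
New time = 45 / 1.7411 = 25.846 min

25.846


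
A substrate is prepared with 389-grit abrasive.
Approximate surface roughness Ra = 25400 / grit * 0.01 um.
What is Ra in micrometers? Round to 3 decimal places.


Ra = 25400 / 389 * 0.01 = 0.653 um

0.653


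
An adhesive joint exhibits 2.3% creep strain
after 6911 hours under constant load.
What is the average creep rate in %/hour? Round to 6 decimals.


Creep rate = strain / time
= 2.3 / 6911
= 0.000333 %/h

0.000333


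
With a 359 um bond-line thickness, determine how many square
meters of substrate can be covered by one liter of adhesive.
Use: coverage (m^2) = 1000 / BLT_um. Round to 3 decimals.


Coverage = 1000 / 359 = 2.786 m^2

2.786


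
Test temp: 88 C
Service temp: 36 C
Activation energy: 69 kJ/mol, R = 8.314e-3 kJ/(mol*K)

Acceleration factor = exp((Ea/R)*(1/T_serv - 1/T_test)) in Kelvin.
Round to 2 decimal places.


AF = exp((69/0.008314)*(1/309.15 - 1/361.15))
= 47.72

47.72


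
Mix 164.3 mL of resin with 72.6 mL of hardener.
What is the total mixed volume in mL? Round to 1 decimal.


Total = 164.3 + 72.6 = 236.9 mL

236.9


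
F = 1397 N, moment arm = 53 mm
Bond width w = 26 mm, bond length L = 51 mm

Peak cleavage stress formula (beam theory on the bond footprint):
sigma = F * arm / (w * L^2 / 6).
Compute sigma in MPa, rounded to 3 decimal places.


sigma = (1397 * 53) / (26 * 2601 / 6)
= 74041 * 6 / 67626
= 444246 / 67626
= 6.569 MPa

6.569


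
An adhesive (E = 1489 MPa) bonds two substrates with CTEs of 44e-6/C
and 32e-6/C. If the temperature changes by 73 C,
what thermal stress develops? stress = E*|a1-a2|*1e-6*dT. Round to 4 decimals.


Stress = 1489 * |44 - 32| * 1e-6 * 73
= 1.3044 MPa

1.3044


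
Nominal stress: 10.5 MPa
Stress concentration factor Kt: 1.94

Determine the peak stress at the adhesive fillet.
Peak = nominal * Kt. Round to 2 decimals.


Peak stress = 10.5 * 1.94
= 20.37 MPa

20.37


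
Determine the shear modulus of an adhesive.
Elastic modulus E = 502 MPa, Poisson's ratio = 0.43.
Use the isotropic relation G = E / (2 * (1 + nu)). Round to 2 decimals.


G = 502 / (2*(1+0.43)) = 502 / 2.86
= 175.52 MPa

175.52


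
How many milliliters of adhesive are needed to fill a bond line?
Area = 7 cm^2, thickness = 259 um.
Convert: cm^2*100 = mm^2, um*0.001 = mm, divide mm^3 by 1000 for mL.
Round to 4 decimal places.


= (7 * 100) * (259 * 0.001) / 1000
= 0.1813 mL

0.1813


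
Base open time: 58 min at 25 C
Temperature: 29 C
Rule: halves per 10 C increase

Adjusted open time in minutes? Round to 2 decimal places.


Acceleration = 2^((29-25)/10) = 1.3195
Open time = 58 / 1.3195 = 43.96 min

43.96


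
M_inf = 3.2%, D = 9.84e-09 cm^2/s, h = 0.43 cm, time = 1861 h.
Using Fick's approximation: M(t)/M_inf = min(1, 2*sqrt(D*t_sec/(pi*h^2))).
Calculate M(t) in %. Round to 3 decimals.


t = 6699600 s
ratio = min(1, 2*sqrt(9.84e-09*6699600/(pi*0.1849)))
= 0.673765
M(t) = 3.2 * 0.673765 = 2.156%

2.156


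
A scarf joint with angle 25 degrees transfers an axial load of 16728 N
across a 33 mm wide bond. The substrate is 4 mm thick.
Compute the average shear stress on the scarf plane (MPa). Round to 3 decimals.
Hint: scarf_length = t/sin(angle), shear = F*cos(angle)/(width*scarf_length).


scarf_length = 4 / sin(25 deg) = 9.4648 mm
cos(25 deg) = 0.906308
shear stress = 16728 * 0.906308 / (33 * 9.4648)
= 48.539 MPa

48.539


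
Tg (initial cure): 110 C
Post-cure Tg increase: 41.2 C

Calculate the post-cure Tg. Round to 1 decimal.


Post-cure Tg = 110 + 41.2 = 151.2 C

151.2


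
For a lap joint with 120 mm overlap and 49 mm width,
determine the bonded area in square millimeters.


Area = 120 * 49 = 5880 mm^2

5880


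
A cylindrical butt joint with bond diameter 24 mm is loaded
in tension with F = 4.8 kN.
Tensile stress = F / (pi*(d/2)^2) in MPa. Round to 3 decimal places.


Area = pi * (24/2)^2 = 452.3893 mm^2
Stress = 4.8*1000 / 452.3893
= 10.610 MPa

10.610


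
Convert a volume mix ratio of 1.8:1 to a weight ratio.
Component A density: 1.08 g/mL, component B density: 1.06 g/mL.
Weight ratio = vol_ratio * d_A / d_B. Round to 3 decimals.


= 1.8 * 1.08 / 1.06 = 1.834

1.834


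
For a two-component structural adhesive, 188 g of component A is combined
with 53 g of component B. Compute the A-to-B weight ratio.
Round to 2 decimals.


Weight ratio A:B = 188 / 53
= 3.55

3.55


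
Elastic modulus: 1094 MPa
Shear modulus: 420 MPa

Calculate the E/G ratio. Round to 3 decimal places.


E / G = 1094 / 420 = 2.605

2.605


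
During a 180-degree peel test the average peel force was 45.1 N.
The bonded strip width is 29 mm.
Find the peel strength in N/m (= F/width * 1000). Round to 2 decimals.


Peel strength = F/width * 1000
= 45.1 / 29 * 1000
= 1555.17 N/m

1555.17


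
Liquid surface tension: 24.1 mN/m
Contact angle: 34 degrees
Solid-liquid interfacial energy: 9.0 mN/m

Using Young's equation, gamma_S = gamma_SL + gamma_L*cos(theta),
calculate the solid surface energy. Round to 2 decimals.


gamma_S = 9.0 + 24.1 * cos(34)
= 28.98 mN/m

28.98


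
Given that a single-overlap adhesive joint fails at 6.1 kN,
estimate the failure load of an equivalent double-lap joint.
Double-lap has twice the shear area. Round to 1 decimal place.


Double-lap factor = 2
Expected load = 6.1 * 2 = 12.2 kN

12.2


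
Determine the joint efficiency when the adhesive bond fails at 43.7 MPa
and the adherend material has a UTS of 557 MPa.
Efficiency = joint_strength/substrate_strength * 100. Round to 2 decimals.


Joint efficiency = 43.7 / 557 * 100
= 7.85%

7.85


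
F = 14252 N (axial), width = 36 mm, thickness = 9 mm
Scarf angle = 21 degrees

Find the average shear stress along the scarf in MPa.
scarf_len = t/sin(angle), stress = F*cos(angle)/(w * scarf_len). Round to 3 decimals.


scarf_len = 9/sin(21 deg) = 25.1139
cos(21 deg) = 0.933580
stress = 14252*0.933580/(36*25.1139) = 14.717 MPa

14.717


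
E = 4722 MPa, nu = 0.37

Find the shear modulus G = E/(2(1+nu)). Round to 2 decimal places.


G = 4722 / (2 * 1.37)
= 1723.36 MPa

1723.36


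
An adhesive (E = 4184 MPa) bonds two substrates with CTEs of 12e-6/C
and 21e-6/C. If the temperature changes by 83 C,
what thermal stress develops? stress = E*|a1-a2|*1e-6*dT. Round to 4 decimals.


Stress = 4184 * |12 - 21| * 1e-6 * 83
= 3.1254 MPa

3.1254


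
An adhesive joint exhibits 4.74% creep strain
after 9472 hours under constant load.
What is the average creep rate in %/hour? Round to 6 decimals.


Creep rate = strain / time
= 4.74 / 9472
= 0.000500 %/h

0.000500


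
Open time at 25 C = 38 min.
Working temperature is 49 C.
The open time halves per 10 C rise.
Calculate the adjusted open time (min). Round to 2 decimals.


factor = 2^((49 - 25) / 10) = 5.2780
ot = 38 / 5.2780 = 7.20 min

7.20


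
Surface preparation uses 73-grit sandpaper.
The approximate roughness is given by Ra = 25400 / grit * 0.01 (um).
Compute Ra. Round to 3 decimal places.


Ra = 25400 / 73 * 0.01
= 254 / 73
= 3.479 um

3.479


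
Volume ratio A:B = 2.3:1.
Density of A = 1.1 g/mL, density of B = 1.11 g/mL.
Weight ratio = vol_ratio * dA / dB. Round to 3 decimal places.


Wt ratio = 2.3 * 1.1 / 1.11
= 2.279

2.279


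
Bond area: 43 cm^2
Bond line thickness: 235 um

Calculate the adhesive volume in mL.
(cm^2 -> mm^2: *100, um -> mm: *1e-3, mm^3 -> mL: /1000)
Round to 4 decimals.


V = 43*100 * 235*1e-3 / 1000
= 1.0105 mL

1.0105


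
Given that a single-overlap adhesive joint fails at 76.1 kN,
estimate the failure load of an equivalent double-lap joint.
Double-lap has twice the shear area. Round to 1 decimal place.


Double-lap factor = 2
Expected load = 76.1 * 2 = 152.2 kN

152.2


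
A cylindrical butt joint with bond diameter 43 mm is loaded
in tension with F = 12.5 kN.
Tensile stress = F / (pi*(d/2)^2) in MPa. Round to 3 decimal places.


Area = pi * (43/2)^2 = 1452.2012 mm^2
Stress = 12.5*1000 / 1452.2012
= 8.608 MPa

8.608


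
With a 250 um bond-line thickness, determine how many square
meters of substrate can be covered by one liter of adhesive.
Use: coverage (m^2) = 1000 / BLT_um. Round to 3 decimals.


Coverage = 1000 / 250 = 4.000 m^2

4.000


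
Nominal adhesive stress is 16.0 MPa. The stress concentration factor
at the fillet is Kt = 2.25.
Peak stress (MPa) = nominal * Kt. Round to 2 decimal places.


Peak = 16.0 * 2.25 = 36.00 MPa

36.00


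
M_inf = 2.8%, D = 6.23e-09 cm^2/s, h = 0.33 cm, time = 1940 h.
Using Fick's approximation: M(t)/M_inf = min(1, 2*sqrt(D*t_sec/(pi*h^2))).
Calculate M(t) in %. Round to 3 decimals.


t = 6984000 s
ratio = min(1, 2*sqrt(6.23e-09*6984000/(pi*0.1089)))
= 0.713243
M(t) = 2.8 * 0.713243 = 1.997%

1.997


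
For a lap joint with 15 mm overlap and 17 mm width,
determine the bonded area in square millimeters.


Area = 15 * 17 = 255 mm^2

255


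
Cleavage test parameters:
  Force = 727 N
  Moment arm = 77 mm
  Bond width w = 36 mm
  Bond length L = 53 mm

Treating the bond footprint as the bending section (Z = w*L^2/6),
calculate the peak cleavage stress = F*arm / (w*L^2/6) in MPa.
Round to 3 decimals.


M = 727 * 77 = 55979 N*mm
Z = 36 * 53^2 / 6 = 101124 / 6 mm^3
sigma = M / Z = 6 * 55979 / 101124 = 335874 / 101124
= 3.321 MPa

3.321


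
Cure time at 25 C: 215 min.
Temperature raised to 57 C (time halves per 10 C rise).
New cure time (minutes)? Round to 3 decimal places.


Acceleration factor = 2^(32/10) = 9.1896
New time = 215 / 9.1896 = 23.396 min

23.396


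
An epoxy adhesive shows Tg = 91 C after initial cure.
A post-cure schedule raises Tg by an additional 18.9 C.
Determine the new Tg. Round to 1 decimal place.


New Tg = 91 + 18.9
= 109.9 C

109.9


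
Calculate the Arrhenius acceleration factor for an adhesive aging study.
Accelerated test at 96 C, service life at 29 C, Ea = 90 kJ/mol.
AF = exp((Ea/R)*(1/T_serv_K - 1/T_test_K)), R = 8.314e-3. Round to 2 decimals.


T_test = 369.15 K, T_serv = 302.15 K
Ea/R = 90 / 0.008314 = 10825.11
AF = exp(10825.11 * (1/302.15 - 1/369.15))
= 666.82

666.82


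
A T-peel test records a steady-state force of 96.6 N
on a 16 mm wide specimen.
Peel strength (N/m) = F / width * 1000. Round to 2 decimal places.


Peel strength = 96.6 / 16 * 1000
= 6037.50 N/m

6037.50


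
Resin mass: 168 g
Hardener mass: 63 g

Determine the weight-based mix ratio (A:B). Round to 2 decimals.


Ratio = 168 / 63 = 2.67

2.67


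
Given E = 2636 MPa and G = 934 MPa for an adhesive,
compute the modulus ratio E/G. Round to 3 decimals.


E/G ratio = 2636 / 934 = 2.822

2.822


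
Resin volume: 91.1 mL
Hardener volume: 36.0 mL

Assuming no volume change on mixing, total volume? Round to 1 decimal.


V_total = 91.1 + 36.0 = 127.1 mL

127.1


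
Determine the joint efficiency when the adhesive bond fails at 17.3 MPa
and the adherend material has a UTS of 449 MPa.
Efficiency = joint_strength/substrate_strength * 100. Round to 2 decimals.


Joint efficiency = 17.3 / 449 * 100
= 3.85%

3.85


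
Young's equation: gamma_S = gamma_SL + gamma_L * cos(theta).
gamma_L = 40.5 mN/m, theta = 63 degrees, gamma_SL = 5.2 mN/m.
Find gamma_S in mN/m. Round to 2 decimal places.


cos(63 deg) = 0.453990
gamma_S = 5.2 + 40.5 * 0.453990
= 23.59 mN/m

23.59


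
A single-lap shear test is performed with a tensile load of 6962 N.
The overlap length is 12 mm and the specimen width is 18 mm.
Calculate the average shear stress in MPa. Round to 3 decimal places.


Shear stress = F / (overlap * width)
= 6962 / (12 * 18)
= 6962 / 216
= 32.231 MPa

32.231


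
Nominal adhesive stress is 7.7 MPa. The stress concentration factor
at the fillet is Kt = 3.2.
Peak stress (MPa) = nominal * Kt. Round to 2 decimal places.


Peak = 7.7 * 3.2 = 24.64 MPa

24.64


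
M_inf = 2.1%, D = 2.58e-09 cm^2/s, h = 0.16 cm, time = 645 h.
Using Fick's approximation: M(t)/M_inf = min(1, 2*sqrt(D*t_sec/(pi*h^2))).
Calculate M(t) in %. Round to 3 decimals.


t = 2322000 s
ratio = min(1, 2*sqrt(2.58e-09*2322000/(pi*0.0256)))
= 0.545853
M(t) = 2.1 * 0.545853 = 1.146%

1.146


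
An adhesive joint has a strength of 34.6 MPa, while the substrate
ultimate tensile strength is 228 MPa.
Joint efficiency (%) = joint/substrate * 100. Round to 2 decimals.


Efficiency = 34.6 / 228 * 100
= 15.18%

15.18


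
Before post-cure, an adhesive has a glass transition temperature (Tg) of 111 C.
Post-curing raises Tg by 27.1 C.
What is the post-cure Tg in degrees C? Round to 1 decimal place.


Tg_post = Tg_base + delta_Tg
= 111 + 27.1
= 138.1 C

138.1


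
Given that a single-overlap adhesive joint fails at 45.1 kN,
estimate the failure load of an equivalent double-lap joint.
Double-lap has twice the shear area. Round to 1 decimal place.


Double-lap factor = 2
Expected load = 45.1 * 2 = 90.2 kN

90.2


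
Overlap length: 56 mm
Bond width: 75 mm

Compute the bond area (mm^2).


Bond area = 56 * 75 = 4200 mm^2

4200


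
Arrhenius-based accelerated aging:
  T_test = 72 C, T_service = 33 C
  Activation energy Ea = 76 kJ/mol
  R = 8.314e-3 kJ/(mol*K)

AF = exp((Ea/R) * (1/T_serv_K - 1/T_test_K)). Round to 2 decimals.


T_test_K = 345.15, T_serv_K = 306.15
AF = exp((76/8.314e-3) * (1/306.15 - 1/345.15))
= 29.19

29.19


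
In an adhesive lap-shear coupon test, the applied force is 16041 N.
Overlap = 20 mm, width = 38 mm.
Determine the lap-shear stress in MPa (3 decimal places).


stress = F / (overlap * width)
= 16041 / (20 * 38)
= 21.107 MPa

21.107


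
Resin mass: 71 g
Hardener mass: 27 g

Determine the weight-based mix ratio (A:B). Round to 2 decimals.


Ratio = 71 / 27 = 2.63

2.63


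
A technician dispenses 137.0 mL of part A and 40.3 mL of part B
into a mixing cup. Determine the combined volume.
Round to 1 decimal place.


Combined volume = 137.0 + 40.3
= 177.3 mL

177.3


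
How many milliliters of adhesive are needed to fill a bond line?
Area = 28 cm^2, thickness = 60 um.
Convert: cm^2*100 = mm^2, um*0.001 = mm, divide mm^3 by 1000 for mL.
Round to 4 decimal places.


= (28 * 100) * (60 * 0.001) / 1000
= 0.1680 mL

0.1680


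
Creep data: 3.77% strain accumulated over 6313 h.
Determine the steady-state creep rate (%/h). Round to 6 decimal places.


Rate = 3.77 / 6313 = 0.000597 %/h

0.000597


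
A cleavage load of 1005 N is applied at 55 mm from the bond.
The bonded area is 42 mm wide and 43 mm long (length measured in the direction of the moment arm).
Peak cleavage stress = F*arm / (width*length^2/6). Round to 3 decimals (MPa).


Moment = 1005 * 55 = 55275 N*mm
Section modulus = 42 * 1849 / 6 = 77658 / 6 mm^3
Stress = 55275 / (77658 / 6) = 331650 / 77658
= 4.271 MPa

4.271


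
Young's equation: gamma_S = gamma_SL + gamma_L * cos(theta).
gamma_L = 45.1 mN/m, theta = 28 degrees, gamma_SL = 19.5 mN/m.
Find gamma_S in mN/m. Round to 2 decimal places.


cos(28 deg) = 0.882948
gamma_S = 19.5 + 45.1 * 0.882948
= 59.32 mN/m

59.32


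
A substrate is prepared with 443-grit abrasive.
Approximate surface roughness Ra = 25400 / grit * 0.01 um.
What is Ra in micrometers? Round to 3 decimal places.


Ra = 25400 / 443 * 0.01 = 0.573 um

0.573


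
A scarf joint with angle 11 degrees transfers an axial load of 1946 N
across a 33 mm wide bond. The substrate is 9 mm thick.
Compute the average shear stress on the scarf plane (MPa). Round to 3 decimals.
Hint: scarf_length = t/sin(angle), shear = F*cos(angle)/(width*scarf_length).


scarf_length = 9 / sin(11 deg) = 47.1676 mm
cos(11 deg) = 0.981627
shear stress = 1946 * 0.981627 / (33 * 47.1676)
= 1.227 MPa

1.227


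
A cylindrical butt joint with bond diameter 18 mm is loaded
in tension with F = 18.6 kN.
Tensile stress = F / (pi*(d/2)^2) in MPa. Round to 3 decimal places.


Area = pi * (18/2)^2 = 254.4690 mm^2
Stress = 18.6*1000 / 254.4690
= 73.093 MPa

73.093


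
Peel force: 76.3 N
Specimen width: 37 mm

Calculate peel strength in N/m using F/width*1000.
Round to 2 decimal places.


Peel strength = 76.3 / 37 * 1000 = 2062.16 N/m

2062.16


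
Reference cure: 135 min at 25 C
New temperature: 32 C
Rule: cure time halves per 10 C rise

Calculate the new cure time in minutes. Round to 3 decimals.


factor = 2^((32-25)/10) = 1.6245
t_new = 135 / 1.6245 = 83.102 min

83.102


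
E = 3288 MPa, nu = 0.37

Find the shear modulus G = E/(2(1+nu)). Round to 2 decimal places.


G = 3288 / (2 * 1.37)
= 1200.00 MPa

1200.00


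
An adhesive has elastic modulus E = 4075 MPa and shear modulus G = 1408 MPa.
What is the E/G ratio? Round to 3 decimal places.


E/G = 4075 / 1408 = 2.894

2.894


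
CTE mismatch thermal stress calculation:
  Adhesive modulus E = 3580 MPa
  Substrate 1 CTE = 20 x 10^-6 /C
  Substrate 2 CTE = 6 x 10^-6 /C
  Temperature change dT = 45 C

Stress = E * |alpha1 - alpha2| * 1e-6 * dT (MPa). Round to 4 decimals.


delta_alpha = |20 - 6| = 14 x 10^-6/C
Stress = 3580 * 14e-6 * 45
= 2.2554 MPa

2.2554


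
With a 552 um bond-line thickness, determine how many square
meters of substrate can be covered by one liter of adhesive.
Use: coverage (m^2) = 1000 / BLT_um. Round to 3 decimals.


Coverage = 1000 / 552 = 1.812 m^2

1.812


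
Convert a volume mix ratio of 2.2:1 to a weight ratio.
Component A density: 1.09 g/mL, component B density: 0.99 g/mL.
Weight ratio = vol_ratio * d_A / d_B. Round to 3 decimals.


= 2.2 * 1.09 / 0.99 = 2.422

2.422


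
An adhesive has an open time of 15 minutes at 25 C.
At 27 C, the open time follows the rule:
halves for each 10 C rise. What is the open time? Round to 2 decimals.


Factor = 2^((27-25)/10) = 1.1487
Open time = 15 / 1.1487 = 13.06 min

13.06


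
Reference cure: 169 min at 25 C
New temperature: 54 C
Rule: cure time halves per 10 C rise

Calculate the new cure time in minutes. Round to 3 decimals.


factor = 2^((54-25)/10) = 7.4643
t_new = 169 / 7.4643 = 22.641 min

22.641


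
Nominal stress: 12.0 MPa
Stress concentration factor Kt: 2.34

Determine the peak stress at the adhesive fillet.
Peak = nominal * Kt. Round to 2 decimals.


Peak stress = 12.0 * 2.34
= 28.08 MPa

28.08


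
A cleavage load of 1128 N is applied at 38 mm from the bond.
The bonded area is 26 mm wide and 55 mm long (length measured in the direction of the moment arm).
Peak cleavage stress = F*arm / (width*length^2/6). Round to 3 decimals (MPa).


Moment = 1128 * 38 = 42864 N*mm
Section modulus = 26 * 3025 / 6 = 78650 / 6 mm^3
Stress = 42864 / (78650 / 6) = 257184 / 78650
= 3.270 MPa

3.270


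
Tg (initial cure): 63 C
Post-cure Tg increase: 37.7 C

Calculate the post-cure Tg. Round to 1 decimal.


Post-cure Tg = 63 + 37.7 = 100.7 C

100.7


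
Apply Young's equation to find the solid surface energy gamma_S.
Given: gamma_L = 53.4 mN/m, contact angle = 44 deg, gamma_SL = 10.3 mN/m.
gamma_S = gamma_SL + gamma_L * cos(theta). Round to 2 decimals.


theta_rad = 44 * pi/180 = 0.767945
gamma_S = 10.3 + 53.4 * cos(0.767945)
= 48.71 mN/m

48.71


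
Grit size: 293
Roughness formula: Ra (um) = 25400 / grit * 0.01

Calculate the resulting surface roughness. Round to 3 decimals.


Ra = 25400 / 293 * 0.01
= 0.867 um

0.867


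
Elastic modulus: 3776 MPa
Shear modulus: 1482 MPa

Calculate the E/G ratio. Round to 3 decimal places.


E / G = 3776 / 1482 = 2.548

2.548


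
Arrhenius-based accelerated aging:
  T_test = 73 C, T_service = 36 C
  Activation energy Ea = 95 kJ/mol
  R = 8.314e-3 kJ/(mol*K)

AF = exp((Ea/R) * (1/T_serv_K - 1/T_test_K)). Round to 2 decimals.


T_test_K = 346.15, T_serv_K = 309.15
AF = exp((95/8.314e-3) * (1/309.15 - 1/346.15))
= 51.98

51.98


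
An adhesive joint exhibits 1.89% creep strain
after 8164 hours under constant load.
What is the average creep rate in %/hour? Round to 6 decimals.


Creep rate = strain / time
= 1.89 / 8164
= 0.000232 %/h

0.000232


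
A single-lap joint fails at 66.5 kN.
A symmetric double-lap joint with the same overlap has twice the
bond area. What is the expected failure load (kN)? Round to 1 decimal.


Double-lap load = 2 * 66.5 = 133.0 kN

133.0


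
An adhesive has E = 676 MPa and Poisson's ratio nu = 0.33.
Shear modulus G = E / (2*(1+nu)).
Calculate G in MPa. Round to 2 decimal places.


G = 676 / (2*(1+0.33))
= 676 / 2.66
= 254.14 MPa

254.14


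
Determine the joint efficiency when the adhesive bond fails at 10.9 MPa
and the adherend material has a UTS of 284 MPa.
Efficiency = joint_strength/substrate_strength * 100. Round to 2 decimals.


Joint efficiency = 10.9 / 284 * 100
= 3.84%

3.84


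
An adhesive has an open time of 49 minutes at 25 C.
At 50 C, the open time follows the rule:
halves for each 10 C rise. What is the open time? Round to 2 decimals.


Factor = 2^((50-25)/10) = 5.6569
Open time = 49 / 5.6569 = 8.66 min

8.66


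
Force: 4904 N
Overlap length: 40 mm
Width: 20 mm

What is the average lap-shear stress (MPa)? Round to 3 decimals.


Average shear stress = F / (overlap * width)
= 4904 / (40 * 20)
= 6.130 MPa

6.130


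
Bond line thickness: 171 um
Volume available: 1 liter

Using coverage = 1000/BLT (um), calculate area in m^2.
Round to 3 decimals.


1 L = 1e6 mm^3, thickness = 171 um = 0.171 mm
Area = 1e6 / 0.171 mm^2 = (1e6 / 0.171) / 1e6 m^2 = 1000 / 171 m^2
= 5.848 m^2

5.848


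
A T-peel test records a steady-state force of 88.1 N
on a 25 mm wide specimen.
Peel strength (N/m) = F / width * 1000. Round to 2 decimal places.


Peel strength = 88.1 / 25 * 1000
= 3524.00 N/m

3524.00


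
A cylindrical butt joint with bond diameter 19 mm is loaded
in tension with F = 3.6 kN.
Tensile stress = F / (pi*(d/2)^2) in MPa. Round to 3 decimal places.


Area = pi * (19/2)^2 = 283.5287 mm^2
Stress = 3.6*1000 / 283.5287
= 12.697 MPa

12.697


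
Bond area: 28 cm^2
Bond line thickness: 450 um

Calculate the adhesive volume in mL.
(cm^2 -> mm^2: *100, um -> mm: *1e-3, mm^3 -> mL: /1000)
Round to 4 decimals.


V = 28*100 * 450*1e-3 / 1000
= 1.2600 mL

1.2600


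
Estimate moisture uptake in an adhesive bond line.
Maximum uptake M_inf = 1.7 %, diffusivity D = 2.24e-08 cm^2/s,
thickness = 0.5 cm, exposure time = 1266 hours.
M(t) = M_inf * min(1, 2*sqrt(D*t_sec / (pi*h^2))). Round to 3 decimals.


Convert time: 1266 h = 4557600 s
ratio = min(1, 2*sqrt(2.24e-08*4557600/(pi*0.5^2)))
= 0.721070
M(t) = 1.7 * 0.721070 = 1.226%

1.226


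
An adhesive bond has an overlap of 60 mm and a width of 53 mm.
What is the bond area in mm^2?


Bond area = overlap * width
= 60 * 53
= 3180 mm^2

3180


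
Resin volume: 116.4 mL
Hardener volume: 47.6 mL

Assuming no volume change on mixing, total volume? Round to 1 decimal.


V_total = 116.4 + 47.6 = 164.0 mL

164.0


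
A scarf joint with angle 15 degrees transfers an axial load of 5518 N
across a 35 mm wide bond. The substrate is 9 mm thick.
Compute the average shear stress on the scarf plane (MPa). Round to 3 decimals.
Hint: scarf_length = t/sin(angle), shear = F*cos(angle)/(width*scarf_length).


scarf_length = 9 / sin(15 deg) = 34.7733 mm
cos(15 deg) = 0.965926
shear stress = 5518 * 0.965926 / (35 * 34.7733)
= 4.379 MPa

4.379


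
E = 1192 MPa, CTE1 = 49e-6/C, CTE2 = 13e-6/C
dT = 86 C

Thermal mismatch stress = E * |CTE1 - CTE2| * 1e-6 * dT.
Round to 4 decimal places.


= 1192 * 36e-6 * 86
= 3.6904 MPa

3.6904


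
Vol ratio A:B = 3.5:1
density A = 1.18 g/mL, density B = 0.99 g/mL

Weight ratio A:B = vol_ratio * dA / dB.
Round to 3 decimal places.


Weight ratio = 3.5 * 1.18 / 0.99
= 4.172

4.172


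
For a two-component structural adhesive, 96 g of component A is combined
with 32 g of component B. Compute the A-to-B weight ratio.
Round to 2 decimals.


Weight ratio A:B = 96 / 32
= 3.00

3.00


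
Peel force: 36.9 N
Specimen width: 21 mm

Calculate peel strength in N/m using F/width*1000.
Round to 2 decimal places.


Peel strength = 36.9 / 21 * 1000 = 1757.14 N/m

1757.14


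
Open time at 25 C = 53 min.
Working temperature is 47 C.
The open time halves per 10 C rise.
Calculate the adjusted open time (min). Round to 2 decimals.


factor = 2^((47 - 25) / 10) = 4.5948
ot = 53 / 4.5948 = 11.53 min

11.53


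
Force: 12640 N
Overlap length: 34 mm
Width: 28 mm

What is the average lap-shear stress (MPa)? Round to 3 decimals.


Average shear stress = F / (overlap * width)
= 12640 / (34 * 28)
= 13.277 MPa

13.277


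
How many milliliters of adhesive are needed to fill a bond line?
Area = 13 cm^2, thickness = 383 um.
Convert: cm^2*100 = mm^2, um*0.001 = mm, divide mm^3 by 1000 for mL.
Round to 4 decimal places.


= (13 * 100) * (383 * 0.001) / 1000
= 0.4979 mL

0.4979


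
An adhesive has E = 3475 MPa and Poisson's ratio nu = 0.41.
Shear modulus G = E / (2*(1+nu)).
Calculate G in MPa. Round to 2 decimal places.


G = 3475 / (2*(1+0.41))
= 3475 / 2.82
= 1232.27 MPa

1232.27


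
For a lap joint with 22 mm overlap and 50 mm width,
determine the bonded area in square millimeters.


Area = 22 * 50 = 1100 mm^2

1100


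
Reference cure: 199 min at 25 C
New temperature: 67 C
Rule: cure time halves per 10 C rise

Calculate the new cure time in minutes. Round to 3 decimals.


factor = 2^((67-25)/10) = 18.3792
t_new = 199 / 18.3792 = 10.827 min

10.827


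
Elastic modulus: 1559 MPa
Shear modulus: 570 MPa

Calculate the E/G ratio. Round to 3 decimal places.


E / G = 1559 / 570 = 2.735

2.735


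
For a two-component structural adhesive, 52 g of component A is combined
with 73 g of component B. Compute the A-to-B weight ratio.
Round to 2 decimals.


Weight ratio A:B = 52 / 73
= 0.71

0.71


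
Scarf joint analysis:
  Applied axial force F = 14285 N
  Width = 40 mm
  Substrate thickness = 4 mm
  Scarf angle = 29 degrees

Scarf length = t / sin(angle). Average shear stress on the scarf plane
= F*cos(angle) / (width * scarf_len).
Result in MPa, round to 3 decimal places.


Scarf length = 4 / sin(29 deg) = 8.2507 mm
cos(29 deg) = 0.874620
Shear = 14285 * 0.874620 / (40 * 8.2507)
= 37.857 MPa

37.857


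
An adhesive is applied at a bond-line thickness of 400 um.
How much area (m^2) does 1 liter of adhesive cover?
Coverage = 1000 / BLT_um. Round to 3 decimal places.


Coverage = 1000 / 400 = 2.500 m^2

2.500


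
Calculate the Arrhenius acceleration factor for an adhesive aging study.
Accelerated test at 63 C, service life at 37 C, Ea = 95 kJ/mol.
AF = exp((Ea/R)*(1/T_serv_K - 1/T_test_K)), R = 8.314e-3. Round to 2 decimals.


T_test = 336.15 K, T_serv = 310.15 K
Ea/R = 95 / 0.008314 = 11426.51
AF = exp(11426.51 * (1/310.15 - 1/336.15))
= 17.28

17.28


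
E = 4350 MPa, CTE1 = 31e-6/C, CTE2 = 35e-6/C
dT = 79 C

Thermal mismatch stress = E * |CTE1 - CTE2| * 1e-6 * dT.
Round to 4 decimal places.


= 4350 * 4e-6 * 79
= 1.3746 MPa

1.3746


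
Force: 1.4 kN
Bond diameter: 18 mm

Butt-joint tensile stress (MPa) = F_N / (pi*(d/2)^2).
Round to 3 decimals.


F_N = 1.4 * 1000 = 1400.0 N
A = pi*(9.0)^2 = 254.4690 mm^2
stress = 1400.0 / 254.4690 = 5.502 MPa

5.502


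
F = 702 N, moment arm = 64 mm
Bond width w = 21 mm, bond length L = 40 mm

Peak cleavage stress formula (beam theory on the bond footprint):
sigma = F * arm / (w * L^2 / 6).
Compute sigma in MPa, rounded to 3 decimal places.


sigma = (702 * 64) / (21 * 1600 / 6)
= 44928 * 6 / 33600
= 269568 / 33600
= 8.023 MPa

8.023


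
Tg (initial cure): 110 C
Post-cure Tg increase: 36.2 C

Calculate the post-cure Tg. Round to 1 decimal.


Post-cure Tg = 110 + 36.2 = 146.2 C

146.2


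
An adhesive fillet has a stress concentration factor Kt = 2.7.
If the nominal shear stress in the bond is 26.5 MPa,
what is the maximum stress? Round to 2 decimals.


Max stress = 26.5 * 2.7 = 71.55 MPa

71.55


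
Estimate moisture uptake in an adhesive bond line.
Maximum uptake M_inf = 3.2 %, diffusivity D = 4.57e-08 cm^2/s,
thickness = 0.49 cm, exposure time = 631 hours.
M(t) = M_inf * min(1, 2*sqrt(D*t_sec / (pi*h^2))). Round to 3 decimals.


Convert time: 631 h = 2271600 s
ratio = min(1, 2*sqrt(4.57e-08*2271600/(pi*0.49^2)))
= 0.741964
M(t) = 3.2 * 0.741964 = 2.374%

2.374


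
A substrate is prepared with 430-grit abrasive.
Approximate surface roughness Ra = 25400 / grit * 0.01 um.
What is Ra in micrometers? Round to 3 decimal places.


Ra = 25400 / 430 * 0.01 = 0.591 um

0.591


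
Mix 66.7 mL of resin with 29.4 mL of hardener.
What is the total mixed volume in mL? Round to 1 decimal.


Total = 66.7 + 29.4 = 96.1 mL

96.1


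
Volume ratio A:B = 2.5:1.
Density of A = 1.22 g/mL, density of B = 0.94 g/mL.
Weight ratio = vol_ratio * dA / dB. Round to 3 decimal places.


Wt ratio = 2.5 * 1.22 / 0.94
= 3.245

3.245


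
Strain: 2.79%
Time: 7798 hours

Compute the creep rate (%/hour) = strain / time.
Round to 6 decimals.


Creep rate = 2.79 / 7798
= 0.000358 %/h

0.000358


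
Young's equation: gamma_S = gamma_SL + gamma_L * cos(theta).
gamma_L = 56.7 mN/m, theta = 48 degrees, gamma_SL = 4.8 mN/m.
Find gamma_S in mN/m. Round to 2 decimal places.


cos(48 deg) = 0.669131
gamma_S = 4.8 + 56.7 * 0.669131
= 42.74 mN/m

42.74


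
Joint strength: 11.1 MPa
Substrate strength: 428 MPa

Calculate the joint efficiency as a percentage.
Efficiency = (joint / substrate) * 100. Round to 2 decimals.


Efficiency = (11.1 / 428) * 100 = 2.59%

2.59


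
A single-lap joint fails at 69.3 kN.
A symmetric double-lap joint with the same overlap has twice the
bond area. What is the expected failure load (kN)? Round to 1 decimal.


Double-lap load = 2 * 69.3 = 138.6 kN

138.6


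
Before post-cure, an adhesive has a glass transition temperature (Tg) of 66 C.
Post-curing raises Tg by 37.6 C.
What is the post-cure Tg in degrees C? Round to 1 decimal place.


Tg_post = Tg_base + delta_Tg
= 66 + 37.6
= 103.6 C

103.6


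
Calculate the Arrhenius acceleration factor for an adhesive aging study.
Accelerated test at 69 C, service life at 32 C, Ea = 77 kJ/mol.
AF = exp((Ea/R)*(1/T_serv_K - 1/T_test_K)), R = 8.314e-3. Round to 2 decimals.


T_test = 342.15 K, T_serv = 305.15 K
Ea/R = 77 / 0.008314 = 9261.49
AF = exp(9261.49 * (1/305.15 - 1/342.15))
= 26.63

26.63


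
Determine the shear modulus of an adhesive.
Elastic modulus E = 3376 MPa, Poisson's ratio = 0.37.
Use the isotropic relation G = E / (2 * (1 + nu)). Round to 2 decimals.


G = 3376 / (2*(1+0.37)) = 3376 / 2.74
= 1232.12 MPa

1232.12


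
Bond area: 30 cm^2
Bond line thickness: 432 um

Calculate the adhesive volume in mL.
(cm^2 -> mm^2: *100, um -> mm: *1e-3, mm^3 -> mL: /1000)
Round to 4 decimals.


V = 30*100 * 432*1e-3 / 1000
= 1.2960 mL

1.2960


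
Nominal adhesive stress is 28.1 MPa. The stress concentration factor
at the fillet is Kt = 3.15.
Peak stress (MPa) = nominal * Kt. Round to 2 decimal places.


Peak = 28.1 * 3.15 = 88.52 MPa

88.52


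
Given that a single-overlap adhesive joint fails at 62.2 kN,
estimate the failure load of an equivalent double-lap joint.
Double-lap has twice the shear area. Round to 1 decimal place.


Double-lap factor = 2
Expected load = 62.2 * 2 = 124.4 kN

124.4


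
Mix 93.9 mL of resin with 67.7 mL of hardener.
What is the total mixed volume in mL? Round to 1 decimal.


Total = 93.9 + 67.7 = 161.6 mL

161.6


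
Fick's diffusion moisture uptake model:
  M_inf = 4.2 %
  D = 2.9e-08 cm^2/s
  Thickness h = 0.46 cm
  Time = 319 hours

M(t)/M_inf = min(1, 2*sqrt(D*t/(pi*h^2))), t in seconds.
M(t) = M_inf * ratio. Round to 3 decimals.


t_sec = 319 * 3600 = 1148400
ratio = 2*sqrt(2.9e-08*1148400/(pi*0.46^2))
= min(1, 0.447654)
= 0.447654
M(t) = 4.2 * 0.447654 = 1.880 %

1.880


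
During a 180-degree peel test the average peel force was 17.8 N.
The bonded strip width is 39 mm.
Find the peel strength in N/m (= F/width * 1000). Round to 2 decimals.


Peel strength = F/width * 1000
= 17.8 / 39 * 1000
= 456.41 N/m

456.41


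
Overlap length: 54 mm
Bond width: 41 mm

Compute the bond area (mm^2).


Bond area = 54 * 41 = 2214 mm^2

2214


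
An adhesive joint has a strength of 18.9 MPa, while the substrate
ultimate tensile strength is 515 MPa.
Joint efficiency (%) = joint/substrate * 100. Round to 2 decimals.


Efficiency = 18.9 / 515 * 100
= 3.67%

3.67


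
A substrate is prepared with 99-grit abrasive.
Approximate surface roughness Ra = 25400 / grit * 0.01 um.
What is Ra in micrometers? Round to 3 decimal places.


Ra = 25400 / 99 * 0.01 = 2.566 um

2.566


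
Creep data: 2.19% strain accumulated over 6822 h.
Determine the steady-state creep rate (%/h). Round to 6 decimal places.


Rate = 2.19 / 6822 = 0.000321 %/h

0.000321


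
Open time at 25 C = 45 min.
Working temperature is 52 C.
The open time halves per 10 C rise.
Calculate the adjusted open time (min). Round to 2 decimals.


factor = 2^((52 - 25) / 10) = 6.4980
ot = 45 / 6.4980 = 6.93 min

6.93


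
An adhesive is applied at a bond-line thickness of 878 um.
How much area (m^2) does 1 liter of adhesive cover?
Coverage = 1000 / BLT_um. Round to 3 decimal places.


Coverage = 1000 / 878 = 1.139 m^2

1.139


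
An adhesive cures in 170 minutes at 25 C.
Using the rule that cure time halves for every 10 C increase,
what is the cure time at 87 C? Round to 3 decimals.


Factor = 2^((87 - 25) / 10) = 73.5167
Cure time = 170 / 73.5167
= 2.312 minutes

2.312


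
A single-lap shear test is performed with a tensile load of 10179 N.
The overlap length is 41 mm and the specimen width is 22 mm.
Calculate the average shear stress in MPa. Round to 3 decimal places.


Shear stress = F / (overlap * width)
= 10179 / (41 * 22)
= 10179 / 902
= 11.285 MPa

11.285


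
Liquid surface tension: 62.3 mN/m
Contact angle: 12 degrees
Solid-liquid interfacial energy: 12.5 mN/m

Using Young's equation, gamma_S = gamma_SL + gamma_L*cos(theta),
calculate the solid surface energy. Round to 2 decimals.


gamma_S = 12.5 + 62.3 * cos(12)
= 73.44 mN/m

73.44


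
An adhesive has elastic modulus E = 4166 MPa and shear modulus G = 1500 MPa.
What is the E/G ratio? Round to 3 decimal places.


E/G = 4166 / 1500 = 2.777

2.777


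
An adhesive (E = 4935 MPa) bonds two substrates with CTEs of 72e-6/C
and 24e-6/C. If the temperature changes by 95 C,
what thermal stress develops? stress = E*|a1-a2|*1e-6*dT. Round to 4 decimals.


Stress = 4935 * |72 - 24| * 1e-6 * 95
= 22.5036 MPa

22.5036


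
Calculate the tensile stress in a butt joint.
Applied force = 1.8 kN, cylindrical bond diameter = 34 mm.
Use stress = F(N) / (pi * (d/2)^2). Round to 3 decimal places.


A = pi * 17.0^2 = 907.9203 mm^2
sigma = 1800.0 / 907.9203 = 1.983 MPa

1.983


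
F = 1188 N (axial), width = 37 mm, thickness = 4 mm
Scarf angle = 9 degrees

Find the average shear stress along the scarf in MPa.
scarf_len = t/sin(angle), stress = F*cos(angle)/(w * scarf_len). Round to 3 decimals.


scarf_len = 4/sin(9 deg) = 25.5698
cos(9 deg) = 0.987688
stress = 1188*0.987688/(37*25.5698) = 1.240 MPa

1.240


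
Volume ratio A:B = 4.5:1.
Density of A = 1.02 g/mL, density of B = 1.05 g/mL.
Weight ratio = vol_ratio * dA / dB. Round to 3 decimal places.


Wt ratio = 4.5 * 1.02 / 1.05
= 4.371

4.371


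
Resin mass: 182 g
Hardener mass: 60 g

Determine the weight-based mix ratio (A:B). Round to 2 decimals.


Ratio = 182 / 60 = 3.03

3.03


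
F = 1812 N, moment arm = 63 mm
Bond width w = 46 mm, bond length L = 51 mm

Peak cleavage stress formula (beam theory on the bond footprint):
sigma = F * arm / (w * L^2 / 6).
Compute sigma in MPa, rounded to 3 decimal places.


sigma = (1812 * 63) / (46 * 2601 / 6)
= 114156 * 6 / 119646
= 684936 / 119646
= 5.725 MPa

5.725


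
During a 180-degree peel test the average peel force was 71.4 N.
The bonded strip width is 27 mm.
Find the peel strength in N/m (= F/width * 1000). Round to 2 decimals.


Peel strength = F/width * 1000
= 71.4 / 27 * 1000
= 2644.44 N/m

2644.44


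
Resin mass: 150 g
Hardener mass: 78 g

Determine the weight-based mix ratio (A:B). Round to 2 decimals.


Ratio = 150 / 78 = 1.92

1.92


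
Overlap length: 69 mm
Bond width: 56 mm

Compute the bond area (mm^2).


Bond area = 69 * 56 = 3864 mm^2

3864


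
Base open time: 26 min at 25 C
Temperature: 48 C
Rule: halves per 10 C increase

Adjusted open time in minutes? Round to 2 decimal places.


Acceleration = 2^((48-25)/10) = 4.9246
Open time = 26 / 4.9246 = 5.28 min

5.28


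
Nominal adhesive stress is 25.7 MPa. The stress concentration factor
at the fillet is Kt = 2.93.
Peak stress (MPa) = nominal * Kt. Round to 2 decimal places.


Peak = 25.7 * 2.93 = 75.30 MPa

75.30


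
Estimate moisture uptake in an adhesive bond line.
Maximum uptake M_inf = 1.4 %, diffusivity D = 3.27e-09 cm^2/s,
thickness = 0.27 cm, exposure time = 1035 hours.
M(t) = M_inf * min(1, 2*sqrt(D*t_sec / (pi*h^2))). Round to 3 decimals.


Convert time: 1035 h = 3726000 s
ratio = min(1, 2*sqrt(3.27e-09*3726000/(pi*0.27^2)))
= 0.461303
M(t) = 1.4 * 0.461303 = 0.646%

0.646


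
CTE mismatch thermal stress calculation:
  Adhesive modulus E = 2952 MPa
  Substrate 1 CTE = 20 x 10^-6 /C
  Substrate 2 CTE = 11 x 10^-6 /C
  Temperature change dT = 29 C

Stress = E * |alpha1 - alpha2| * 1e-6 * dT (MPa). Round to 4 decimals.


delta_alpha = |20 - 11| = 9 x 10^-6/C
Stress = 2952 * 9e-6 * 29
= 0.7705 MPa

0.7705


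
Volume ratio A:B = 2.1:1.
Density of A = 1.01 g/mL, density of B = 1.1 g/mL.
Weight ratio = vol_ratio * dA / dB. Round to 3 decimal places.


Wt ratio = 2.1 * 1.01 / 1.1
= 1.928

1.928


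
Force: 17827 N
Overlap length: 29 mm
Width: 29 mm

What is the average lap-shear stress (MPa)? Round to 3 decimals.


Average shear stress = F / (overlap * width)
= 17827 / (29 * 29)
= 21.197 MPa

21.197
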